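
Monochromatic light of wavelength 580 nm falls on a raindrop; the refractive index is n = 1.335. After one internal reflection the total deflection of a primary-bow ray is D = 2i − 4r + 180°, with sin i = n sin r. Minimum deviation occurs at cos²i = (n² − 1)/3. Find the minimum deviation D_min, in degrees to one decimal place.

cos²i = (1.78222 − 1)/3 = 0.26074; i = arccos(0.51063) = 59.294°.
sin r = sin 59.294°/1.335 = 0.64405; r = 40.094°.
D_min = 2·59.294° − 4·40.094° + 180° = 138.212°.

138.2°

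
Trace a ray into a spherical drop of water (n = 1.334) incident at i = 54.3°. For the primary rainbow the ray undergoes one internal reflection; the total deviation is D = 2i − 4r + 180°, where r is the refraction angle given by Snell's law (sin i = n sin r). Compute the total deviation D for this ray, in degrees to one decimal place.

sin r = sin 54.3° / 1.334 = 0.8121/1.334 = 0.6088; r = 37.50°.
D = 2·54.3° − 4·37.50° + 180° = 108.60° − 150.00° + 180° = 138.60°.

138.6°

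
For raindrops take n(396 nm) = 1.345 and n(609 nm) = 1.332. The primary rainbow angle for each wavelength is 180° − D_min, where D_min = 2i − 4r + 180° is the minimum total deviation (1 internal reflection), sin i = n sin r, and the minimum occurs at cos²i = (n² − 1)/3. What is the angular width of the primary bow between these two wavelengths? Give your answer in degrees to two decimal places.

At 396 nm (n = 1.345): cos²i = 0.26967 → i = 58.715°, r = 39.448°, D_min = 139.635°, rainbow angle = 40.365°.
At 609 nm (n = 1.332): cos²i = 0.25807 → i = 59.469°, r = 40.290°, D_min = 137.776°, rainbow angle = 42.224°.
Angular width = |40.365° − 42.224°| = 1.859°.

1.86°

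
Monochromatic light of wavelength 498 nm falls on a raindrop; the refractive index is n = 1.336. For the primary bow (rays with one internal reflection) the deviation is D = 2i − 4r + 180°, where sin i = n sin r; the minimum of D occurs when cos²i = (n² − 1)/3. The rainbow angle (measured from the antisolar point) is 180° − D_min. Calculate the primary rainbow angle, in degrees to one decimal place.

41.6°

cos²i = (1.78490 − 1)/3 = 0.26163; i = arccos(0.51150) = 59.236°.
sin r = sin 59.236°/1.336 = 0.64318; r = 40.029°.
D_min = 2·59.236° − 4·40.029° + 180° = 138.356°.
Rainbow angle = 180° − D_min = 41.644°.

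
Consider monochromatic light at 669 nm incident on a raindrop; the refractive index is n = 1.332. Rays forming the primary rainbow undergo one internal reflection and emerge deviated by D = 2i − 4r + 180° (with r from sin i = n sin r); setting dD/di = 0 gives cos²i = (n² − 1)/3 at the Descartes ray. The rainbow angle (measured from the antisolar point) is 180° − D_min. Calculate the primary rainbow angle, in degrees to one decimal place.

42.2°

cos²i = (1.77422 − 1)/3 = 0.25807; i = arccos(0.50801) = 59.469°.
sin r = sin 59.469°/1.332 = 0.64666; r = 40.290°.
D_min = 2·59.469° − 4·40.290° + 180° = 137.776°.
Rainbow angle = 180° − D_min = 42.224°.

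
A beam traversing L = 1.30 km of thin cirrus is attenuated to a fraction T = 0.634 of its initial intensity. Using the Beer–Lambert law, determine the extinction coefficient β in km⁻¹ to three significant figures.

Beer–Lambert: T = exp(−βL) ⇒ β = −ln(T)/L = −ln(0.634)/1.30 = 0.4557/1.30 = 0.3505 km⁻¹.

0.351 km⁻¹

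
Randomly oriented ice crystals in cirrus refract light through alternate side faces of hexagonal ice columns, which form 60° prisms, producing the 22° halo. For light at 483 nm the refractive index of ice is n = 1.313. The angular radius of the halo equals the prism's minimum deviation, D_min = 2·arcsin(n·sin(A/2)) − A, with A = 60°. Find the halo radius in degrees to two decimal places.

n·sin(A/2) = 1.313 × sin 30° = 1.313 × 0.5000 = 0.6565.
D_min = 2·arcsin(0.6565) − 60° = 2 × 41.033° − 60° = 22.067°.

22.07°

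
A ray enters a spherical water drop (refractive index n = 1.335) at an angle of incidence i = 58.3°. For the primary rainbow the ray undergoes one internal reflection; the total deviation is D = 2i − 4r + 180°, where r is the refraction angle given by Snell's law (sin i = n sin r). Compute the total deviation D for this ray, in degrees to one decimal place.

138.2°

sin r = sin 58.3° / 1.335 = 0.8508/1.335 = 0.6373; r = 39.59°.
D = 2·58.3° − 4·39.59° + 180° = 116.60° − 158.37° + 180° = 138.23°.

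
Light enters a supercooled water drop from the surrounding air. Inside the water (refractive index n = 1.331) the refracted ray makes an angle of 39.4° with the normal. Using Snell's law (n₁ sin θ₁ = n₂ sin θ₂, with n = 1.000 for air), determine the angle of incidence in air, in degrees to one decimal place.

Snell: sin θ_i = n · sin θ_r = 1.331 × sin 39.4° = 1.331 × 0.6347 = 0.8448.
θ_i = arcsin(0.8448) = 57.65°.

57.7°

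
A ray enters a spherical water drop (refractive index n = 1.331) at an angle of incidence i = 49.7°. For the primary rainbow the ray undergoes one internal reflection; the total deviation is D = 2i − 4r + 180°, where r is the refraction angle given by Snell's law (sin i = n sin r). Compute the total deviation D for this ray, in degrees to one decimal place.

sin r = sin 49.7° / 1.331 = 0.7627/1.331 = 0.5730; r = 34.96°.
D = 2·49.7° − 4·34.96° + 180° = 99.40° − 139.84° + 180° = 139.56°.

139.6°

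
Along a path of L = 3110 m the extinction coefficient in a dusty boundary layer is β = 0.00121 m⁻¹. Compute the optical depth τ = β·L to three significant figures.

τ = β·L = 0.00121 × 3110 = 3.7631.

3.76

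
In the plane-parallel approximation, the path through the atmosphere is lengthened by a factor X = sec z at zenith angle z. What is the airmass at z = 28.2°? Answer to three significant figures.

1.13

X = sec z = 1/cos 28.2° = 1/0.8813 = 1.1347.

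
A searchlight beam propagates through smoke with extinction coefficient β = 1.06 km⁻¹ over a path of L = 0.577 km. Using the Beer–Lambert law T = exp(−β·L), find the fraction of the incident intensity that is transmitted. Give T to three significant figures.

0.542

τ = β·L = 1.06 × 0.577 = 0.6116.
T = exp(−0.6116) = 0.5425.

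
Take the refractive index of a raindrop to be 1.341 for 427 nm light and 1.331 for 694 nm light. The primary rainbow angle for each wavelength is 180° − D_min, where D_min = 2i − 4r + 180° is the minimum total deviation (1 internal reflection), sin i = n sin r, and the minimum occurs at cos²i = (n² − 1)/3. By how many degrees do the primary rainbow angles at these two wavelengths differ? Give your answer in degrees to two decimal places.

At 427 nm (n = 1.341): cos²i = 0.26609 → i = 58.946°, r = 39.705°, D_min = 139.071°, rainbow angle = 40.929°.
At 694 nm (n = 1.331): cos²i = 0.25719 → i = 59.527°, r = 40.356°, D_min = 137.630°, rainbow angle = 42.370°.
Angular width = |40.929° − 42.370°| = 1.441°.

1.44°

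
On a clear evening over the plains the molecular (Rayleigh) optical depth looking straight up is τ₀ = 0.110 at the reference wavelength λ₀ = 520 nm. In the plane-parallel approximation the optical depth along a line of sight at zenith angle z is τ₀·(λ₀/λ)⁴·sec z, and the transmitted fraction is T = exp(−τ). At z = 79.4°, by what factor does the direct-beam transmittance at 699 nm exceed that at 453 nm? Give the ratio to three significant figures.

Airmass: sec 79.4° = 5.4362.
τ(699 nm) = 0.110 × (520/699)⁴ × 5.4362 = 0.110 × 0.3063 × 5.4362 = 0.1831.
τ(453 nm) = 0.110 × (520/453)⁴ × 5.4362 = 0.110 × 1.7363 × 5.4362 = 1.0383.
T(699)/T(453) = exp(τ_B − τ_A) = exp(0.8551) = 2.3517.

2.35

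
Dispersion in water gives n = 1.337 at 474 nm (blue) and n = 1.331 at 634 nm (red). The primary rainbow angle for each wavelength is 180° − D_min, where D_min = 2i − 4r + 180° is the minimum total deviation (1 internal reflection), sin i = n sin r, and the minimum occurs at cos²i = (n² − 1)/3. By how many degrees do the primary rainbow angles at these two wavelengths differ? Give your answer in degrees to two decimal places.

0.87°

At 474 nm (n = 1.337): cos²i = 0.26252 → i = 59.178°, r = 39.964°, D_min = 138.500°, rainbow angle = 41.500°.
At 634 nm (n = 1.331): cos²i = 0.25719 → i = 59.527°, r = 40.356°, D_min = 137.630°, rainbow angle = 42.370°.
Angular width = |41.500° − 42.370°| = 0.870°.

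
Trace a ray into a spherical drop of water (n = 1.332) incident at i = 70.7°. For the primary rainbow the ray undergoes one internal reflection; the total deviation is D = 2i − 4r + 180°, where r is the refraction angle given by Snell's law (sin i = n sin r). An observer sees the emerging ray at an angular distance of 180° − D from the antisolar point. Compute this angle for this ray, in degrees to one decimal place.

39.1°

sin r = sin 70.7° / 1.332 = 0.9438/1.332 = 0.7086; r = 45.12°.
D = 2·70.7° − 4·45.12° + 180° = 141.40° − 180.47° + 180° = 140.93°.
Angle from antisolar point = 180° − D = 39.07°.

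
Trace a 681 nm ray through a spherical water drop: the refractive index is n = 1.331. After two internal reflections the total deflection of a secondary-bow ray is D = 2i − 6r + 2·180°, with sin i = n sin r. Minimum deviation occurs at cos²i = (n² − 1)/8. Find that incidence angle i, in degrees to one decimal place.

71.9°

cos²i = (1.331² − 1)/8 = (1.77156 − 1)/8 = 0.09645.
cos i = 0.31056, so i = 71.907°.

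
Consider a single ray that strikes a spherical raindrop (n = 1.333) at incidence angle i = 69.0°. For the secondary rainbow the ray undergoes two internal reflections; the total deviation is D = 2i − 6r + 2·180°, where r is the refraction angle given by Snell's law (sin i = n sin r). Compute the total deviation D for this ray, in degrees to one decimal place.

231.3°

sin r = sin 69.0° / 1.333 = 0.9336/1.333 = 0.7004; r = 44.46°.
D = 2·69.0° − 6·44.46° + 2·180° = 138.00° − 266.74° + 360° = 231.26°.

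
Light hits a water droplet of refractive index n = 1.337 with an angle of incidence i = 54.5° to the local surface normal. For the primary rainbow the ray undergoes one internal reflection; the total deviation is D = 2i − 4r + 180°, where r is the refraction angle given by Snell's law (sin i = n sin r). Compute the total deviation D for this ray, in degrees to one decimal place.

sin r = sin 54.5° / 1.337 = 0.8141/1.337 = 0.6089; r = 37.51°.
D = 2·54.5° − 4·37.51° + 180° = 109.00° − 150.04° + 180° = 138.96°.

139.0°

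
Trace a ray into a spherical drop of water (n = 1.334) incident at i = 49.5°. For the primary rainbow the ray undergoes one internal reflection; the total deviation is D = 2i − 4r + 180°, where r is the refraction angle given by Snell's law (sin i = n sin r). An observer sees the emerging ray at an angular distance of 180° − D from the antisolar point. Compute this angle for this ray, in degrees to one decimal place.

40.0°

sin r = sin 49.5° / 1.334 = 0.7604/1.334 = 0.5700; r = 34.75°.
D = 2·49.5° − 4·34.75° + 180° = 99.00° − 139.01° + 180° = 139.99°.
Angle from antisolar point = 180° − D = 40.01°.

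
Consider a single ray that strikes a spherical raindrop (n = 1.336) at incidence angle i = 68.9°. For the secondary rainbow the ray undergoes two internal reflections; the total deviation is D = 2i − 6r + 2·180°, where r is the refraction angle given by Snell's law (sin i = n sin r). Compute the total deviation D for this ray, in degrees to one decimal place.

232.0°

sin r = sin 68.9° / 1.336 = 0.9330/1.336 = 0.6983; r = 44.29°.
D = 2·68.9° − 6·44.29° + 2·180° = 137.80° − 265.75° + 360° = 232.05°.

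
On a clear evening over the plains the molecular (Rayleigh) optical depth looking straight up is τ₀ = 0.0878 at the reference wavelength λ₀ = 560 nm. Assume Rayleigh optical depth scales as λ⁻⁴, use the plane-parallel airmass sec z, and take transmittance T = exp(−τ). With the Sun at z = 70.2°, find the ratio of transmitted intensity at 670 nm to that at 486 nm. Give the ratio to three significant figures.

1.39

Airmass: sec 70.2° = 2.9521.
τ(670 nm) = 0.0878 × (560/670)⁴ × 2.9521 = 0.0878 × 0.4880 × 2.9521 = 0.1265.
τ(486 nm) = 0.0878 × (560/486)⁴ × 2.9521 = 0.0878 × 1.7628 × 2.9521 = 0.4569.
T(670)/T(486) = exp(τ_B − τ_A) = exp(0.3304) = 1.3916.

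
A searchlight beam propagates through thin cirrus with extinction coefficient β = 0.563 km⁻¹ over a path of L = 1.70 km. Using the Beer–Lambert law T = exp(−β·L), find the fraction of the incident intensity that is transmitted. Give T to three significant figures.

0.384

τ = β·L = 0.563 × 1.70 = 0.9571.
T = exp(−0.9571) = 0.3840.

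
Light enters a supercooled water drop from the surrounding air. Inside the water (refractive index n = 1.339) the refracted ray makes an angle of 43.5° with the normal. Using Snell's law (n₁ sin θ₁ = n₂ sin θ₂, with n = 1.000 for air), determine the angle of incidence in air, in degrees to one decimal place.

Snell: sin θ_i = n · sin θ_r = 1.339 × sin 43.5° = 1.339 × 0.6884 = 0.9217.
θ_i = arcsin(0.9217) = 67.18°.

67.2°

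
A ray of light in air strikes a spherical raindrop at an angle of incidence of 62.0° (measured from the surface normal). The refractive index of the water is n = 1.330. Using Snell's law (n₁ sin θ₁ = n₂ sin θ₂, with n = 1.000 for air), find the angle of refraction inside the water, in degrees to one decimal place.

Snell: sin θ_r = sin θ_i / n = sin 62.0° / 1.330 = 0.8829 / 1.330 = 0.6639.
θ_r = arcsin(0.6639) = 41.60°.

41.6°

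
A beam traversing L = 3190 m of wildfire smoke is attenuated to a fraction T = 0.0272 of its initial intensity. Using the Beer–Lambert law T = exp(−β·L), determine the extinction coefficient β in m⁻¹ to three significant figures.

0.00113 m⁻¹

Beer–Lambert: T = exp(−βL) ⇒ β = −ln(T)/L = −ln(0.0272)/3190 = 3.6045/3190 = 0.00113 m⁻¹.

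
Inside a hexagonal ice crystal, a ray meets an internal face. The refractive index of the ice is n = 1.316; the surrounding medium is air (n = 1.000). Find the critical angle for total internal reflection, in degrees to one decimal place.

sin θ_c = n_air / n = 1.000 / 1.316 = 0.7599.
θ_c = arcsin(0.7599) = 49.45°.

49.5°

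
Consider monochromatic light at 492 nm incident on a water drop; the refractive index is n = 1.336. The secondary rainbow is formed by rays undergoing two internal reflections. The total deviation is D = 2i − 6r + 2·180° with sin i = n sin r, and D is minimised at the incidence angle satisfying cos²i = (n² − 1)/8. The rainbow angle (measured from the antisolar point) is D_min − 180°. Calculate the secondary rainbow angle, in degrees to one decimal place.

cos²i = (1.78490 − 1)/8 = 0.09811; i = arccos(0.31323) = 71.746°.
sin r = sin 71.746°/1.336 = 0.71084; r = 45.303°.
D_min = 2·71.746° − 6·45.303° + 360° = 231.674°.
Rainbow angle = D_min − 180° = 51.674°.

51.7°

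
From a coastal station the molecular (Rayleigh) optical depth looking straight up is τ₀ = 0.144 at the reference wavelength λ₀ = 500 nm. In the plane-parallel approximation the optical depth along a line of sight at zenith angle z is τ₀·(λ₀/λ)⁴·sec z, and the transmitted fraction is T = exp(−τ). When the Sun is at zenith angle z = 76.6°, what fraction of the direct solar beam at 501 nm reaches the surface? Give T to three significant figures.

sec 76.6° = 4.3150.
τ = 0.144 × (500/501)⁴ × 4.3150 = 0.144 × 0.9920 × 4.3150 = 0.6164.
T = exp(−0.6164) = 0.5399.

0.540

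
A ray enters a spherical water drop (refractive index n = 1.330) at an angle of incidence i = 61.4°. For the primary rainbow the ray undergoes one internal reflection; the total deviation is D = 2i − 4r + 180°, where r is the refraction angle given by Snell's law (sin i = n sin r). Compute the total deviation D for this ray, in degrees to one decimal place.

137.6°

sin r = sin 61.4° / 1.330 = 0.8780/1.330 = 0.6601; r = 41.31°.
D = 2·61.4° − 4·41.31° + 180° = 122.80° − 165.24° + 180° = 137.56°.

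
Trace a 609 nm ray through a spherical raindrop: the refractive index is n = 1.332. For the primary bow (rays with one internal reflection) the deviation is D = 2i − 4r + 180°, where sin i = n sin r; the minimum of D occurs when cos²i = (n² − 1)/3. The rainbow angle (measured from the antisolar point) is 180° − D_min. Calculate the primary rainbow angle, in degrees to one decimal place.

cos²i = (1.77422 − 1)/3 = 0.25807; i = arccos(0.50801) = 59.469°.
sin r = sin 59.469°/1.332 = 0.64666; r = 40.290°.
D_min = 2·59.469° − 4·40.290° + 180° = 137.776°.
Rainbow angle = 180° − D_min = 42.224°.

42.2°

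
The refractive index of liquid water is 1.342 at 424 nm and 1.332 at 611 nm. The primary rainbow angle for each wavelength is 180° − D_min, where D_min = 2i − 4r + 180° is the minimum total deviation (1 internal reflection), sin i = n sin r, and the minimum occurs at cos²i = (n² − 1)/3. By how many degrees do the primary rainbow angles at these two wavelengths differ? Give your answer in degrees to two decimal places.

1.44°

At 424 nm (n = 1.342): cos²i = 0.26699 → i = 58.888°, r = 39.641°, D_min = 139.213°, rainbow angle = 40.787°.
At 611 nm (n = 1.332): cos²i = 0.25807 → i = 59.469°, r = 40.290°, D_min = 137.776°, rainbow angle = 42.224°.
Angular width = |40.787° − 42.224°| = 1.437°.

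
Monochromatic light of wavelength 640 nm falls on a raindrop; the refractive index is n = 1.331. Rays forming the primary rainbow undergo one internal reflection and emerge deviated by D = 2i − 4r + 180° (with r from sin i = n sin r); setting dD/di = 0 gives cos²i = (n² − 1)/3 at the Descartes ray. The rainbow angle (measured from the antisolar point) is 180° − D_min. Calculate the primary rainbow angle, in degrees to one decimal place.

cos²i = (1.77156 − 1)/3 = 0.25719; i = arccos(0.50714) = 59.527°.
sin r = sin 59.527°/1.331 = 0.64753; r = 40.356°.
D_min = 2·59.527° − 4·40.356° + 180° = 137.630°.
Rainbow angle = 180° − D_min = 42.370°.

42.4°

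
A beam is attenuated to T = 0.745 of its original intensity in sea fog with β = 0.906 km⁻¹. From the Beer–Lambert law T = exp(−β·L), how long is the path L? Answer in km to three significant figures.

0.325 km

Beer–Lambert: T = exp(−βL) ⇒ L = −ln(T)/β = −ln(0.745)/0.906 = 0.2944/0.906 = 0.3249 km.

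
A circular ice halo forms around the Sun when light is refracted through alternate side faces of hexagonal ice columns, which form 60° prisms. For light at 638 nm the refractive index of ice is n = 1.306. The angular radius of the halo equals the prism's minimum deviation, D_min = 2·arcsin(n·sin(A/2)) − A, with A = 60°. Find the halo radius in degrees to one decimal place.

21.5°

n·sin(A/2) = 1.306 × sin 30° = 1.306 × 0.5000 = 0.6530.
D_min = 2·arcsin(0.6530) − 60° = 2 × 40.768° − 60° = 21.536°.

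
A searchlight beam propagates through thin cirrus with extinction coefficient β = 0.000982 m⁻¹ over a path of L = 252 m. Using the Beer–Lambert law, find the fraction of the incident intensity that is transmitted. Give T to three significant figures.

0.781

τ = β·L = 0.000982 × 252 = 0.2475.
T = exp(−0.2475) = 0.7808.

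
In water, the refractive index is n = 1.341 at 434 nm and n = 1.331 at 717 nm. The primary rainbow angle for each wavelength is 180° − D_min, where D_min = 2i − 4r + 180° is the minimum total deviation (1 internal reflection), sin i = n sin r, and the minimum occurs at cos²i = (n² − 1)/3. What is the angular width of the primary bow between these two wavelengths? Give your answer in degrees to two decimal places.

At 434 nm (n = 1.341): cos²i = 0.26609 → i = 58.946°, r = 39.705°, D_min = 139.071°, rainbow angle = 40.929°.
At 717 nm (n = 1.331): cos²i = 0.25719 → i = 59.527°, r = 40.356°, D_min = 137.630°, rainbow angle = 42.370°.
Angular width = |40.929° − 42.370°| = 1.441°.

1.44°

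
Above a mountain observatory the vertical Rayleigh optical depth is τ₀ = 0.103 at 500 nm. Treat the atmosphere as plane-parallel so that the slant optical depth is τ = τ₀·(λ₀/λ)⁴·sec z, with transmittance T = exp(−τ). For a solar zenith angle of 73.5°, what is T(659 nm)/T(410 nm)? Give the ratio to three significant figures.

1.98

Airmass: sec 73.5° = 3.5209.
τ(659 nm) = 0.103 × (500/659)⁴ × 3.5209 = 0.103 × 0.3314 × 3.5209 = 0.1202.
τ(410 nm) = 0.103 × (500/410)⁴ × 3.5209 = 0.103 × 2.2118 × 3.5209 = 0.8021.
T(659)/T(410) = exp(τ_B − τ_A) = exp(0.6819) = 1.9777.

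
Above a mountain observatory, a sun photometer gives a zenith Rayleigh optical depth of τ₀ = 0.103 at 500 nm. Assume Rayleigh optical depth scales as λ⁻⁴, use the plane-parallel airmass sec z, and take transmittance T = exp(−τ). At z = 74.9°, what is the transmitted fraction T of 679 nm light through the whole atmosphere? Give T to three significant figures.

0.890

sec 74.9° = 3.8387.
τ = 0.103 × (500/679)⁴ × 3.8387 = 0.103 × 0.2940 × 3.8387 = 0.1163.
T = exp(−0.1163) = 0.8902.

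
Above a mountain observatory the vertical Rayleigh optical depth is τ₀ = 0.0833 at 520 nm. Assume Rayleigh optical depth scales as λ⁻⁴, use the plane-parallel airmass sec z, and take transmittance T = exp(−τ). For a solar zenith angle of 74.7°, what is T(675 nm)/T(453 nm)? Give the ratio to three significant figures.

Airmass: sec 74.7° = 3.7897.
τ(675 nm) = 0.0833 × (520/675)⁴ × 3.7897 = 0.0833 × 0.3522 × 3.7897 = 0.1112.
τ(453 nm) = 0.0833 × (520/453)⁴ × 3.7897 = 0.0833 × 1.7363 × 3.7897 = 0.5481.
T(675)/T(453) = exp(τ_B − τ_A) = exp(0.4369) = 1.5479.

1.55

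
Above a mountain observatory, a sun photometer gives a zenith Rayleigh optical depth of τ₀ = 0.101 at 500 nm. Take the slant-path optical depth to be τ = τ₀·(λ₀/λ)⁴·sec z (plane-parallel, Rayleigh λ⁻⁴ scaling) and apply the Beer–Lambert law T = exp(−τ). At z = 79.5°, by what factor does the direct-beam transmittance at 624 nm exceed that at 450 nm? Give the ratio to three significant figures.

1.85

Airmass: sec 79.5° = 5.4874.
τ(624 nm) = 0.101 × (500/624)⁴ × 5.4874 = 0.101 × 0.4122 × 5.4874 = 0.2285.
τ(450 nm) = 0.101 × (500/450)⁴ × 5.4874 = 0.101 × 1.5242 × 5.4874 = 0.8447.
T(624)/T(450) = exp(τ_B − τ_A) = exp(0.6163) = 1.8520.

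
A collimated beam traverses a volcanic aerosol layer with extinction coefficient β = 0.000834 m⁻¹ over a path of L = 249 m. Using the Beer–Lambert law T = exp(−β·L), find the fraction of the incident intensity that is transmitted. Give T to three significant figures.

τ = β·L = 0.000834 × 249 = 0.2077.
T = exp(−0.2077) = 0.8125.

0.812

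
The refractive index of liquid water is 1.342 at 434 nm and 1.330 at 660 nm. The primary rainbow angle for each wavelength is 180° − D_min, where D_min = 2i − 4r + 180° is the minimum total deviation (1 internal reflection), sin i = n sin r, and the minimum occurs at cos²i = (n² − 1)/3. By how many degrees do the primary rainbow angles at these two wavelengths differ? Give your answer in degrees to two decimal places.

1.73°

At 434 nm (n = 1.342): cos²i = 0.26699 → i = 58.888°, r = 39.641°, D_min = 139.213°, rainbow angle = 40.787°.
At 660 nm (n = 1.330): cos²i = 0.25630 → i = 59.585°, r = 40.422°, D_min = 137.484°, rainbow angle = 42.516°.
Angular width = |40.787° − 42.516°| = 1.729°.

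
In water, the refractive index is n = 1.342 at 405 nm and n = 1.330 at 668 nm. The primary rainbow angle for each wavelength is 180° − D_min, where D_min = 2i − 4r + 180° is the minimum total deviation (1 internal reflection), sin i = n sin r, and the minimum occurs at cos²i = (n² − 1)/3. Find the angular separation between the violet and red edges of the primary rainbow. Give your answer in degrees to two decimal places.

At 405 nm (n = 1.342): cos²i = 0.26699 → i = 58.888°, r = 39.641°, D_min = 139.213°, rainbow angle = 40.787°.
At 668 nm (n = 1.330): cos²i = 0.25630 → i = 59.585°, r = 40.422°, D_min = 137.484°, rainbow angle = 42.516°.
Angular width = |40.787° − 42.516°| = 1.729°.

1.73°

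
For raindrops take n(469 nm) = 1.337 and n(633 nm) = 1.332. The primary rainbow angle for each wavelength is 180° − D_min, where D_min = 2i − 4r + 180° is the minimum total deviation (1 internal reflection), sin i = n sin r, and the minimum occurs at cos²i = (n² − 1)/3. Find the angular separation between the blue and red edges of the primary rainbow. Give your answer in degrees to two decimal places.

At 469 nm (n = 1.337): cos²i = 0.26252 → i = 59.178°, r = 39.964°, D_min = 138.500°, rainbow angle = 41.500°.
At 633 nm (n = 1.332): cos²i = 0.25807 → i = 59.469°, r = 40.290°, D_min = 137.776°, rainbow angle = 42.224°.
Angular width = |41.500° − 42.224°| = 0.724°.

0.72°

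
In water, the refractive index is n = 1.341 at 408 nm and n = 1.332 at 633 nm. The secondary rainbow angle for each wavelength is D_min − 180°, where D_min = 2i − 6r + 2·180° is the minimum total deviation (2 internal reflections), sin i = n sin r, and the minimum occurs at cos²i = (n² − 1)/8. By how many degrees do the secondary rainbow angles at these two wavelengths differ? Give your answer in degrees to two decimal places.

2.34°

At 408 nm (n = 1.341): cos²i = 0.09979 → i = 71.586°, r = 45.034°, D_min = 232.966°, rainbow angle = 52.966°.
At 633 nm (n = 1.332): cos²i = 0.09678 → i = 71.875°, r = 45.520°, D_min = 230.628°, rainbow angle = 50.628°.
Angular width = |52.966° − 50.628°| = 2.337°.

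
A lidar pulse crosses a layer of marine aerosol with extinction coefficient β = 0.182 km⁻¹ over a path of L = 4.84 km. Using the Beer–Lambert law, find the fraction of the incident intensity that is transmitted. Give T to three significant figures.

τ = β·L = 0.182 × 4.84 = 0.8809.
T = exp(−0.8809) = 0.4144.

0.414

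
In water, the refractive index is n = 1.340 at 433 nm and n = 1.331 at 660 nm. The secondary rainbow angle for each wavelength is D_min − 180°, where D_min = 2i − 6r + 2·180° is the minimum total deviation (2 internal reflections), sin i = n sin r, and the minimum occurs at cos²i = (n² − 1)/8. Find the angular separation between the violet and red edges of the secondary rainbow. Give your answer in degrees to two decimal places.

At 433 nm (n = 1.340): cos²i = 0.09945 → i = 71.618°, r = 45.088°, D_min = 232.709°, rainbow angle = 52.709°.
At 660 nm (n = 1.331): cos²i = 0.09645 → i = 71.907°, r = 45.575°, D_min = 230.365°, rainbow angle = 50.365°.
Angular width = |52.709° − 50.365°| = 2.344°.

2.34°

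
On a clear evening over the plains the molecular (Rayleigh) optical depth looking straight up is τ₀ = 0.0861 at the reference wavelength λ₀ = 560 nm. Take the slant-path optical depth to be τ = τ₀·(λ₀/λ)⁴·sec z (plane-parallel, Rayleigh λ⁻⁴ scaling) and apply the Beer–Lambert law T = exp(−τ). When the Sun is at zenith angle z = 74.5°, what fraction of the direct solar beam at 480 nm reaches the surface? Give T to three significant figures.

sec 74.5° = 3.7420.
τ = 0.0861 × (560/480)⁴ × 3.7420 = 0.0861 × 1.8526 × 3.7420 = 0.5969.
T = exp(−0.5969) = 0.5505.

0.551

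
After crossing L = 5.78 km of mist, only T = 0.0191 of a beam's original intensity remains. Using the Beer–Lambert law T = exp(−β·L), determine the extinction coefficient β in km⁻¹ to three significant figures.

Beer–Lambert: T = exp(−βL) ⇒ β = −ln(T)/L = −ln(0.0191)/5.78 = 3.9581/5.78 = 0.6848 km⁻¹.

0.685 km⁻¹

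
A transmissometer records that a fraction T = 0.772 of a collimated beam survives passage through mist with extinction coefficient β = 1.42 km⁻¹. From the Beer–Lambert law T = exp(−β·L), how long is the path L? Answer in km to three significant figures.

0.182 km

Beer–Lambert: T = exp(−βL) ⇒ L = −ln(T)/β = −ln(0.772)/1.42 = 0.2588/1.42 = 0.1822 km.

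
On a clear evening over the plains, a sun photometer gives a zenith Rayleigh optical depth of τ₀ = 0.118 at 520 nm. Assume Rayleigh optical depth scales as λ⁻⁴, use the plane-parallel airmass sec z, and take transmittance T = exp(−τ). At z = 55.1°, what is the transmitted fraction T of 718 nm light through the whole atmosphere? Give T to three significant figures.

sec 55.1° = 1.7478.
τ = 0.118 × (520/718)⁴ × 1.7478 = 0.118 × 0.2751 × 1.7478 = 0.0567.
T = exp(−0.0567) = 0.9448.

0.945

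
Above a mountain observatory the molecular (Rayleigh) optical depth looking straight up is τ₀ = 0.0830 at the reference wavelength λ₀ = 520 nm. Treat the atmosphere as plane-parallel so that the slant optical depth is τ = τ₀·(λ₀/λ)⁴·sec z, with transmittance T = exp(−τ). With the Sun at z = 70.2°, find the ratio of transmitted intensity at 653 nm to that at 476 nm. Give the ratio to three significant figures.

Airmass: sec 70.2° = 2.9521.
τ(653 nm) = 0.0830 × (520/653)⁴ × 2.9521 = 0.0830 × 0.4021 × 2.9521 = 0.0985.
τ(476 nm) = 0.0830 × (520/476)⁴ × 2.9521 = 0.0830 × 1.4242 × 2.9521 = 0.3490.
T(653)/T(476) = exp(τ_B − τ_A) = exp(0.2504) = 1.2846.

1.28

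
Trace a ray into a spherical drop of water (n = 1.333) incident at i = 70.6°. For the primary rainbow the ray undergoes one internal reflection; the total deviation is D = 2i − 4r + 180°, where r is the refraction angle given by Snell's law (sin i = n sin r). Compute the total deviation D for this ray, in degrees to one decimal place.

141.0°

sin r = sin 70.6° / 1.333 = 0.9432/1.333 = 0.7076; r = 45.04°.
D = 2·70.6° − 4·45.04° + 180° = 141.20° − 180.16° + 180° = 141.04°.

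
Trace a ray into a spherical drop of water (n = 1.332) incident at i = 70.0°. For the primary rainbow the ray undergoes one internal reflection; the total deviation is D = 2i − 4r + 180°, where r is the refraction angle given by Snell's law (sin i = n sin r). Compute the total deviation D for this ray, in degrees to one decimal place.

sin r = sin 70.0° / 1.332 = 0.9397/1.332 = 0.7055; r = 44.87°.
D = 2·70.0° − 4·44.87° + 180° = 140.00° − 179.47° + 180° = 140.53°.

140.5°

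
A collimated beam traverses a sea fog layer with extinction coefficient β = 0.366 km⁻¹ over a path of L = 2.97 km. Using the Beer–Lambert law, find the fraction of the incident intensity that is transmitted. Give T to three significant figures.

τ = β·L = 0.366 × 2.97 = 1.0870.
T = exp(−1.0870) = 0.3372.

0.337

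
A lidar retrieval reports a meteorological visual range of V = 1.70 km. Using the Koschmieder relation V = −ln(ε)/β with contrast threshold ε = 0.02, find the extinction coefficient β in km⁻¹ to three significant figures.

2.30 km⁻¹

β = −ln(0.02) / V = 3.912 / 1.70 = 2.3012 km⁻¹.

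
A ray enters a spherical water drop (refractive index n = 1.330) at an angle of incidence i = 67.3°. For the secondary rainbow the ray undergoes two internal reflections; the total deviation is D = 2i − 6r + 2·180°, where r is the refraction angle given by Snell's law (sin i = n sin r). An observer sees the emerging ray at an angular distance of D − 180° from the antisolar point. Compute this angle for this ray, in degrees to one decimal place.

51.1°

sin r = sin 67.3° / 1.330 = 0.9225/1.330 = 0.6936; r = 43.92°.
D = 2·67.3° − 6·43.92° + 2·180° = 134.60° − 263.51° + 360° = 231.09°.
Angle from antisolar point = D − 180° = 51.09°.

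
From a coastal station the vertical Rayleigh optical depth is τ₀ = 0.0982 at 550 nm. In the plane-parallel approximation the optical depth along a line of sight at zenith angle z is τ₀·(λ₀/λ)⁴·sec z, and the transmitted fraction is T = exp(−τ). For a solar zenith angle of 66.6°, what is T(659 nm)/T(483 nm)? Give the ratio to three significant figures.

Airmass: sec 66.6° = 2.5180.
τ(659 nm) = 0.0982 × (550/659)⁴ × 2.5180 = 0.0982 × 0.4852 × 2.5180 = 0.1200.
τ(483 nm) = 0.0982 × (550/483)⁴ × 2.5180 = 0.0982 × 1.6814 × 2.5180 = 0.4157.
T(659)/T(483) = exp(τ_B − τ_A) = exp(0.2958) = 1.3442.

1.34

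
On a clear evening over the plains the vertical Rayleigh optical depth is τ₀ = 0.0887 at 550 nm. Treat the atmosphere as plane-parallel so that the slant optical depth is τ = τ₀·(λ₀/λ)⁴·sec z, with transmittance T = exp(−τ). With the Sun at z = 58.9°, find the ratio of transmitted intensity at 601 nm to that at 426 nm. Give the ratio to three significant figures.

1.43

Airmass: sec 58.9° = 1.9360.
τ(601 nm) = 0.0887 × (550/601)⁴ × 1.9360 = 0.0887 × 0.7014 × 1.9360 = 0.1204.
τ(426 nm) = 0.0887 × (550/426)⁴ × 1.9360 = 0.0887 × 2.7785 × 1.9360 = 0.4771.
T(601)/T(426) = exp(τ_B − τ_A) = exp(0.3567) = 1.4286.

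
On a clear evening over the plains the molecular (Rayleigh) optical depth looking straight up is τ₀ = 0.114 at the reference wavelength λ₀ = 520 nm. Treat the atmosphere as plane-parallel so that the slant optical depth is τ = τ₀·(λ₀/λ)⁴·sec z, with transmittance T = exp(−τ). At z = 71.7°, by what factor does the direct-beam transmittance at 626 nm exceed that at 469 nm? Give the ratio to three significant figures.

1.46

Airmass: sec 71.7° = 3.1848.
τ(626 nm) = 0.114 × (520/626)⁴ × 3.1848 = 0.114 × 0.4761 × 3.1848 = 0.1729.
τ(469 nm) = 0.114 × (520/469)⁴ × 3.1848 = 0.114 × 1.5112 × 3.1848 = 0.5487.
T(626)/T(469) = exp(τ_B − τ_A) = exp(0.3758) = 1.4562.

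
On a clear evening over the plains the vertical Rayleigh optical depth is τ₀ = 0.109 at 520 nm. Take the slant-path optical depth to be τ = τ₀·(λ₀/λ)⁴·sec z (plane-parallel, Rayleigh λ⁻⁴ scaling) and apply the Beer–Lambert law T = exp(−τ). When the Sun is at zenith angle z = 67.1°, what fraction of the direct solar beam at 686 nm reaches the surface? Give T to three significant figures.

sec 67.1° = 2.5699.
τ = 0.109 × (520/686)⁴ × 2.5699 = 0.109 × 0.3302 × 2.5699 = 0.0925.
T = exp(−0.0925) = 0.9117.

0.912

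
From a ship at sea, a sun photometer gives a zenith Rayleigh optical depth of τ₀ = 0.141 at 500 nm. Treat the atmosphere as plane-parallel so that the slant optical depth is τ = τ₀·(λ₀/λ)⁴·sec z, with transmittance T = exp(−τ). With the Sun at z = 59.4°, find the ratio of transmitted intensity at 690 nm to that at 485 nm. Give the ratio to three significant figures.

Airmass: sec 59.4° = 1.9645.
τ(690 nm) = 0.141 × (500/690)⁴ × 1.9645 = 0.141 × 0.2757 × 1.9645 = 0.0764.
τ(485 nm) = 0.141 × (500/485)⁴ × 1.9645 = 0.141 × 1.1296 × 1.9645 = 0.3129.
T(690)/T(485) = exp(τ_B − τ_A) = exp(0.2365) = 1.2668.

1.27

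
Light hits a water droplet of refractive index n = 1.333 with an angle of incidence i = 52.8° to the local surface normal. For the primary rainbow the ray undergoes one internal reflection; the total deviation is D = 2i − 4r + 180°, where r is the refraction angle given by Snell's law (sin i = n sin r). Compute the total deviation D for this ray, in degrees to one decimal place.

sin r = sin 52.8° / 1.333 = 0.7965/1.333 = 0.5975; r = 36.69°.
D = 2·52.8° − 4·36.69° + 180° = 105.60° − 146.78° + 180° = 138.82°.

138.8°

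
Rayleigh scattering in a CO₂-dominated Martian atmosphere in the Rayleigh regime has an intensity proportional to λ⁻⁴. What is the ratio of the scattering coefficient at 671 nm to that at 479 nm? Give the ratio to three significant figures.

0.260

Rayleigh scattering ∝ λ⁻⁴, so the ratio of coefficients is the inverse fourth power of the wavelength ratio.
σ(671)/σ(479) = (479/671)⁴ = (0.7139)⁴ = 0.2597.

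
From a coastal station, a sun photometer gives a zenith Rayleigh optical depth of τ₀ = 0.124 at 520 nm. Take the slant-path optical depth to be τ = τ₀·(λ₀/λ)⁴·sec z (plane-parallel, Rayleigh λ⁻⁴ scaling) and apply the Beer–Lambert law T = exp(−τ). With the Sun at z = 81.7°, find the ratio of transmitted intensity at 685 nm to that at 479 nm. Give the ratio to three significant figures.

2.48

Airmass: sec 81.7° = 6.9273.
τ(685 nm) = 0.124 × (520/685)⁴ × 6.9273 = 0.124 × 0.3321 × 6.9273 = 0.2853.
τ(479 nm) = 0.124 × (520/479)⁴ × 6.9273 = 0.124 × 1.3889 × 6.9273 = 1.1930.
T(685)/T(479) = exp(τ_B − τ_A) = exp(0.9078) = 2.4788.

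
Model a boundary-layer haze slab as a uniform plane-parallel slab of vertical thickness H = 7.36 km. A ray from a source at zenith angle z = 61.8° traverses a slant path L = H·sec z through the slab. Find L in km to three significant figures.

15.6 km

sec z = 1/cos 61.8° = 2.1162.
L = 7.36 × 2.1162 = 15.575 km.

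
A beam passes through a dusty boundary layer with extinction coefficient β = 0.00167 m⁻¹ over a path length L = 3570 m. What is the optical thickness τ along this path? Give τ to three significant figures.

5.96

τ = β·L = 0.00167 × 3570 = 5.9619.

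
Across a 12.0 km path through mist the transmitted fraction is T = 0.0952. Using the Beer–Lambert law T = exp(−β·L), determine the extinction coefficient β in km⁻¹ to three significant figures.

0.196 km⁻¹

Beer–Lambert: T = exp(−βL) ⇒ β = −ln(T)/L = −ln(0.0952)/12.0 = 2.3518/12.0 = 0.196 km⁻¹.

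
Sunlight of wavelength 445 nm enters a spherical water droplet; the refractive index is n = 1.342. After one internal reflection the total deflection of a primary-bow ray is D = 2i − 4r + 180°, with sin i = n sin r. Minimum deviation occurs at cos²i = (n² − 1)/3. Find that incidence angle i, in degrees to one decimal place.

58.9°

cos²i = (1.342² − 1)/3 = (1.80096 − 1)/3 = 0.26699.
cos i = 0.51671, so i = 58.888°.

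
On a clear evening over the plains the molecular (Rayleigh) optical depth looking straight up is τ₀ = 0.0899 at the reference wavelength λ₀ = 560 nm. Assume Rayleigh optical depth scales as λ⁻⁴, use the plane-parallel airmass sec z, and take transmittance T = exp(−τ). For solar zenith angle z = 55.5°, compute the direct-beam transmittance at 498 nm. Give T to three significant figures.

sec 55.5° = 1.7655.
τ = 0.0899 × (560/498)⁴ × 1.7655 = 0.0899 × 1.5989 × 1.7655 = 0.2538.
T = exp(−0.2538) = 0.7759.

0.776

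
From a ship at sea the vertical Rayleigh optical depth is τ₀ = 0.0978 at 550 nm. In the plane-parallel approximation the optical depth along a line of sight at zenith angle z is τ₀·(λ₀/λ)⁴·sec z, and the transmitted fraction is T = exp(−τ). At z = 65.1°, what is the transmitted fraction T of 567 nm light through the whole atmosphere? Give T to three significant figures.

0.814

sec 65.1° = 2.3751.
τ = 0.0978 × (550/567)⁴ × 2.3751 = 0.0978 × 0.8854 × 2.3751 = 0.2057.
T = exp(−0.2057) = 0.8141.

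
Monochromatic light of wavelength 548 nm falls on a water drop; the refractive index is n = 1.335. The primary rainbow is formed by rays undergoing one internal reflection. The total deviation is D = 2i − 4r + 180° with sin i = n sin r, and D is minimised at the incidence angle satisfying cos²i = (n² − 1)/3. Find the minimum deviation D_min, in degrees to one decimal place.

138.2°

cos²i = (1.78222 − 1)/3 = 0.26074; i = arccos(0.51063) = 59.294°.
sin r = sin 59.294°/1.335 = 0.64405; r = 40.094°.
D_min = 2·59.294° − 4·40.094° + 180° = 138.212°.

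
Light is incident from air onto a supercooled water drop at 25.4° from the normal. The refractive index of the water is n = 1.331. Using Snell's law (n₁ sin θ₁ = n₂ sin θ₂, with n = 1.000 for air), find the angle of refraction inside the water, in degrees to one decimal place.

18.8°

Snell: sin θ_r = sin θ_i / n = sin 25.4° / 1.331 = 0.4289 / 1.331 = 0.3223.
θ_r = arcsin(0.3223) = 18.80°.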